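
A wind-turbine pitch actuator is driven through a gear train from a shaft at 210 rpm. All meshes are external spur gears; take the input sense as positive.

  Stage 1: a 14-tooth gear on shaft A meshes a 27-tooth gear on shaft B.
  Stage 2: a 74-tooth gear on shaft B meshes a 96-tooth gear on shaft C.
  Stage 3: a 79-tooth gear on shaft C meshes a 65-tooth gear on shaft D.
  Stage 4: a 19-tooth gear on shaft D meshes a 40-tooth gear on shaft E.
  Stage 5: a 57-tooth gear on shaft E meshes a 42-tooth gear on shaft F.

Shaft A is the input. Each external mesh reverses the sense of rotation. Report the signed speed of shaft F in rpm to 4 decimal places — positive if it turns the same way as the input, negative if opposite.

-65.7623 rpm (opposite to input, |ω| = 65.7623 rpm)

Stage 1 [14T→27T]: ω = 210.0000×14/27 = 108.8889 rpm, dir flips to −; running = −108.8889
Stage 2 [74T→96T]: ω = 108.8889×74/96 = 83.9352 rpm, dir flips to +; running = +83.9352
Stage 3 [79T→65T]: ω = 83.9352×79/65 = 102.0135 rpm, dir flips to −; running = −102.0135
Stage 4 [19T→40T]: ω = 102.0135×19/40 = 48.4564 rpm, dir flips to +; running = +48.4564
Stage 5 [57T→42T]: ω = 48.4564×57/42 = 65.7623 rpm, dir flips to −; running = −65.7623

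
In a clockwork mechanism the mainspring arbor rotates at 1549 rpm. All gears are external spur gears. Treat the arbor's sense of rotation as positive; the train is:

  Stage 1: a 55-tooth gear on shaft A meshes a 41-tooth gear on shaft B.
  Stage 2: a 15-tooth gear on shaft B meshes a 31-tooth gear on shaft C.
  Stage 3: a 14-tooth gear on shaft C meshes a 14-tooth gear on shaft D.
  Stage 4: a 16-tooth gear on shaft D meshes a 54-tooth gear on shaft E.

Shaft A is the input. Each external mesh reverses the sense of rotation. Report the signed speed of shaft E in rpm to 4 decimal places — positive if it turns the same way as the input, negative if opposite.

+297.9107 rpm (same as input, |ω| = 297.9107 rpm)

Stage 1 [55T→41T]: ω = 1549.0000×55/41 = 2077.9268 rpm, dir flips to −; running = −2077.9268
Stage 2 [15T→31T]: ω = 2077.9268×15/31 = 1005.4485 rpm, dir flips to +; running = +1005.4485
Stage 3 [14T→14T]: ω = 1005.4485×14/14 = 1005.4485 rpm, dir flips to −; running = −1005.4485
Stage 4 [16T→54T]: ω = 1005.4485×16/54 = 297.9107 rpm, dir flips to +; running = +297.9107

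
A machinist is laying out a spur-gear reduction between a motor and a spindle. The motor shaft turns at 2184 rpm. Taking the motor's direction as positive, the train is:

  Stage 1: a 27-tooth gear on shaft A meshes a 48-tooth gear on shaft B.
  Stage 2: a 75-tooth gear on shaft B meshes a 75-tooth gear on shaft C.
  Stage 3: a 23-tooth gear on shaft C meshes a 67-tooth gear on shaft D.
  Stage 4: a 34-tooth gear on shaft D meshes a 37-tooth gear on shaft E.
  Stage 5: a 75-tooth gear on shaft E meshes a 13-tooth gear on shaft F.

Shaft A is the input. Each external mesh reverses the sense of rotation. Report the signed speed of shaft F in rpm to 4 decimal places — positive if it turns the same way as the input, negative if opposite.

-2235.7503 rpm (opposite to input, |ω| = 2235.7503 rpm)

Stage 1 [27T→48T]: ω = 2184.0000×27/48 = 1228.5000 rpm, dir flips to −; running = −1228.5000
Stage 2 [75T→75T]: ω = 1228.5000×75/75 = 1228.5000 rpm, dir flips to +; running = +1228.5000
Stage 3 [23T→67T]: ω = 1228.5000×23/67 = 421.7239 rpm, dir flips to −; running = −421.7239
Stage 4 [34T→37T]: ω = 421.7239×34/37 = 387.5301 rpm, dir flips to +; running = +387.5301
Stage 5 [75T→13T]: ω = 387.5301×75/13 = 2235.7503 rpm, dir flips to −; running = −2235.7503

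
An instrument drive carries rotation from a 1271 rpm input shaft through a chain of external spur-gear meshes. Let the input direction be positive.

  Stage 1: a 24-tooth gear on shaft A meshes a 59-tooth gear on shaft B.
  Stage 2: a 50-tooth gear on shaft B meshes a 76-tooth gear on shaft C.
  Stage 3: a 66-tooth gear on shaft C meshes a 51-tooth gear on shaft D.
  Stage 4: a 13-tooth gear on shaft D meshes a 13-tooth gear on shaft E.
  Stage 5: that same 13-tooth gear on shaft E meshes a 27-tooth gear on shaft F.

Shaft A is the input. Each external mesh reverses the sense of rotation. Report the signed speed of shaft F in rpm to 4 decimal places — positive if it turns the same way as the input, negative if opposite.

Stage 1 [24T→59T]: ω = 1271.0000×24/59 = 517.0169 rpm, dir flips to −; running = −517.0169
Stage 2 [50T→76T]: ω = 517.0169×50/76 = 340.1427 rpm, dir flips to +; running = +340.1427
Stage 3 [66T→51T]: ω = 340.1427×66/51 = 440.1847 rpm, dir flips to −; running = −440.1847
Stage 4 [13T→13T]: ω = 440.1847×13/13 = 440.1847 rpm, dir flips to +; running = +440.1847
Stage 5 [13T→27T]: ω = 440.1847×13/27 = 211.9408 rpm, dir flips to −; running = −211.9408

-211.9408 rpm (opposite to input, |ω| = 211.9408 rpm)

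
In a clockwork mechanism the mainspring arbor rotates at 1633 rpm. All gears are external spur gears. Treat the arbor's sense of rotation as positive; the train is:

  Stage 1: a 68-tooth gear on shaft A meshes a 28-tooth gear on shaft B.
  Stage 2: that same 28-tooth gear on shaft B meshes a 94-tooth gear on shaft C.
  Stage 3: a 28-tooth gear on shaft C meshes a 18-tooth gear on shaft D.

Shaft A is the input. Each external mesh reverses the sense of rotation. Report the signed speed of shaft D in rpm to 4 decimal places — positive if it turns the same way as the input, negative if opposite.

-1837.6076 rpm (opposite to input, |ω| = 1837.6076 rpm)

Stage 1 [68T→28T]: ω = 1633.0000×68/28 = 3965.8571 rpm, dir flips to −; running = −3965.8571
Stage 2 [28T→94T]: ω = 3965.8571×28/94 = 1181.3191 rpm, dir flips to +; running = +1181.3191
Stage 3 [28T→18T]: ω = 1181.3191×28/18 = 1837.6076 rpm, dir flips to −; running = −1837.6076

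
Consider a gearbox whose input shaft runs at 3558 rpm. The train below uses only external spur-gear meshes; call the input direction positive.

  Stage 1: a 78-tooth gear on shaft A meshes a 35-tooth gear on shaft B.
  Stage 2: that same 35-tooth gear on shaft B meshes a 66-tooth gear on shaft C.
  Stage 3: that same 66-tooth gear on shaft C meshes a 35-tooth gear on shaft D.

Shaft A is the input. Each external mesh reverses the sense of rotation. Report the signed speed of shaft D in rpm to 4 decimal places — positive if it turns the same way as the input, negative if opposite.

Stage 1 [78T→35T]: ω = 3558.0000×78/35 = 7929.2571 rpm, dir flips to −; running = −7929.2571
Stage 2 [35T→66T]: ω = 7929.2571×35/66 = 4204.9091 rpm, dir flips to +; running = +4204.9091
Stage 3 [66T→35T]: ω = 4204.9091×66/35 = 7929.2571 rpm, dir flips to −; running = −7929.2571

-7929.2571 rpm (opposite to input, |ω| = 7929.2571 rpm)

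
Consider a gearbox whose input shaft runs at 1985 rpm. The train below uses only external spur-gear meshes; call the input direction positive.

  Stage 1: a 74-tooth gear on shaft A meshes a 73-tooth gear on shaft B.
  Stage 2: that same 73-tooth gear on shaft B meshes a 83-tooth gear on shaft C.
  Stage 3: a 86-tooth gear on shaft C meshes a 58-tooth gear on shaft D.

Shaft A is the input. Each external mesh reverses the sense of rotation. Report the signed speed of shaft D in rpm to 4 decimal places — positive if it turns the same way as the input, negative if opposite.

Stage 1 [74T→73T]: ω = 1985.0000×74/73 = 2012.1918 rpm, dir flips to −; running = −2012.1918
Stage 2 [73T→83T]: ω = 2012.1918×73/83 = 1769.7590 rpm, dir flips to +; running = +1769.7590
Stage 3 [86T→58T]: ω = 1769.7590×86/58 = 2624.1255 rpm, dir flips to −; running = −2624.1255

-2624.1255 rpm (opposite to input, |ω| = 2624.1255 rpm)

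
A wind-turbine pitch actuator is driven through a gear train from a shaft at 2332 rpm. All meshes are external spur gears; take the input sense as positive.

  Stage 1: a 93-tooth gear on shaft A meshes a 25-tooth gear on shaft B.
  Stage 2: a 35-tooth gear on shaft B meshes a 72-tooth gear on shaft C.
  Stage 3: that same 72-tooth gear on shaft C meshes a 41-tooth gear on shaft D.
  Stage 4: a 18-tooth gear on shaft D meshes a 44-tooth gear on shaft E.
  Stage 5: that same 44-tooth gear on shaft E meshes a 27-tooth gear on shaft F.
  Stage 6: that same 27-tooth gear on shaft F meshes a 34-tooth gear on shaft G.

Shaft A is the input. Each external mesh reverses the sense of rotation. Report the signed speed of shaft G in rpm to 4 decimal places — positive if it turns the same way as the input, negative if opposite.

Stage 1 [93T→25T]: ω = 2332.0000×93/25 = 8675.0400 rpm, dir flips to −; running = −8675.0400
Stage 2 [35T→72T]: ω = 8675.0400×35/72 = 4217.0333 rpm, dir flips to +; running = +4217.0333
Stage 3 [72T→41T]: ω = 4217.0333×72/41 = 7405.5220 rpm, dir flips to −; running = −7405.5220
Stage 4 [18T→44T]: ω = 7405.5220×18/44 = 3029.5317 rpm, dir flips to +; running = +3029.5317
Stage 5 [44T→27T]: ω = 3029.5317×44/27 = 4937.0146 rpm, dir flips to −; running = −4937.0146
Stage 6 [27T→34T]: ω = 4937.0146×27/34 = 3920.5704 rpm, dir flips to +; running = +3920.5704

+3920.5704 rpm (same as input, |ω| = 3920.5704 rpm)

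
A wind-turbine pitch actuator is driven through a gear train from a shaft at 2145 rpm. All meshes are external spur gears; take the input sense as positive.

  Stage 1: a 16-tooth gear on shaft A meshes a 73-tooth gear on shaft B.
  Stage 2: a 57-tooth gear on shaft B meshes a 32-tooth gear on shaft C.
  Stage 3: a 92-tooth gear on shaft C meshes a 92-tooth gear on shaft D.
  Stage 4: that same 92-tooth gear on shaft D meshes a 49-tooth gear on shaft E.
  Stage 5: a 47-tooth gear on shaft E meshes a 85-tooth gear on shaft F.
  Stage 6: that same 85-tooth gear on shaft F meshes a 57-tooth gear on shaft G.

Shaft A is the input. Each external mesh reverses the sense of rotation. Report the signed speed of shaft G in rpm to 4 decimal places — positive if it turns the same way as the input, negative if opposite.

Stage 1 [16T→73T]: ω = 2145.0000×16/73 = 470.1370 rpm, dir flips to −; running = −470.1370
Stage 2 [57T→32T]: ω = 470.1370×57/32 = 837.4315 rpm, dir flips to +; running = +837.4315
Stage 3 [92T→92T]: ω = 837.4315×92/92 = 837.4315 rpm, dir flips to −; running = −837.4315
Stage 4 [92T→49T]: ω = 837.4315×92/49 = 1572.3204 rpm, dir flips to +; running = +1572.3204
Stage 5 [47T→85T]: ω = 1572.3204×47/85 = 869.4007 rpm, dir flips to −; running = −869.4007
Stage 6 [85T→57T]: ω = 869.4007×85/57 = 1296.4747 rpm, dir flips to +; running = +1296.4747

+1296.4747 rpm (same as input, |ω| = 1296.4747 rpm)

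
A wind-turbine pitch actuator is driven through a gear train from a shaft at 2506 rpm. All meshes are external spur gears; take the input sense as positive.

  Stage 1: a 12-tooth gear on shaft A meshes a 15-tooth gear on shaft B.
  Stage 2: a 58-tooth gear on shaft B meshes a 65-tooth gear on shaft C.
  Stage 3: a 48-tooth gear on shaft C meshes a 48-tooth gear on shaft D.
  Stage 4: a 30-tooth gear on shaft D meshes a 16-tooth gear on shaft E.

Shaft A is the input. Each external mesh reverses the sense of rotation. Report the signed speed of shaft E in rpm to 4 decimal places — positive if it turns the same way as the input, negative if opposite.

+3354.1846 rpm (same as input, |ω| = 3354.1846 rpm)

Stage 1 [12T→15T]: ω = 2506.0000×12/15 = 2004.8000 rpm, dir flips to −; running = −2004.8000
Stage 2 [58T→65T]: ω = 2004.8000×58/65 = 1788.8985 rpm, dir flips to +; running = +1788.8985
Stage 3 [48T→48T]: ω = 1788.8985×48/48 = 1788.8985 rpm, dir flips to −; running = −1788.8985
Stage 4 [30T→16T]: ω = 1788.8985×30/16 = 3354.1846 rpm, dir flips to +; running = +3354.1846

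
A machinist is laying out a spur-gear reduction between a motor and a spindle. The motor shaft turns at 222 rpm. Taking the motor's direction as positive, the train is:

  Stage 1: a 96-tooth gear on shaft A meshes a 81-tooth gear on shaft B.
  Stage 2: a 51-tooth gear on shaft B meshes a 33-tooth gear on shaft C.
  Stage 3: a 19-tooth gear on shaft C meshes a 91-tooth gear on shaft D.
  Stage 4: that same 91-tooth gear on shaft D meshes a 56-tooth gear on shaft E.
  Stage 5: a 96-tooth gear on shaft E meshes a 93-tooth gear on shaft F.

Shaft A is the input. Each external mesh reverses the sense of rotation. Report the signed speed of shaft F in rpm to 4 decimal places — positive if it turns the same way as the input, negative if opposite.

-142.4129 rpm (opposite to input, |ω| = 142.4129 rpm)

Stage 1 [96T→81T]: ω = 222.0000×96/81 = 263.1111 rpm, dir flips to −; running = −263.1111
Stage 2 [51T→33T]: ω = 263.1111×51/33 = 406.6263 rpm, dir flips to +; running = +406.6263
Stage 3 [19T→91T]: ω = 406.6263×19/91 = 84.9000 rpm, dir flips to −; running = −84.9000
Stage 4 [91T→56T]: ω = 84.9000×91/56 = 137.9625 rpm, dir flips to +; running = +137.9625
Stage 5 [96T→93T]: ω = 137.9625×96/93 = 142.4129 rpm, dir flips to −; running = −142.4129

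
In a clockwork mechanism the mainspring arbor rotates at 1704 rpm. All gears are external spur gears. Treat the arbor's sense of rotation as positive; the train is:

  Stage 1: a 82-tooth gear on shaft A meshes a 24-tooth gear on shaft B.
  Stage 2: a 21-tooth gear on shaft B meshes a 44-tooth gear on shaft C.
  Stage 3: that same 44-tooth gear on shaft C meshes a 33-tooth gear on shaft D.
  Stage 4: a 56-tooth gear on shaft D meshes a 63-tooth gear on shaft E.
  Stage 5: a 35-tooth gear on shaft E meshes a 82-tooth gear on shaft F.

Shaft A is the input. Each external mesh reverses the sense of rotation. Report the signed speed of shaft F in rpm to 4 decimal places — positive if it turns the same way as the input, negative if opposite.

Stage 1 [82T→24T]: ω = 1704.0000×82/24 = 5822.0000 rpm, dir flips to −; running = −5822.0000
Stage 2 [21T→44T]: ω = 5822.0000×21/44 = 2778.6818 rpm, dir flips to +; running = +2778.6818
Stage 3 [44T→33T]: ω = 2778.6818×44/33 = 3704.9091 rpm, dir flips to −; running = −3704.9091
Stage 4 [56T→63T]: ω = 3704.9091×56/63 = 3293.2525 rpm, dir flips to +; running = +3293.2525
Stage 5 [35T→82T]: ω = 3293.2525×35/82 = 1405.6566 rpm, dir flips to −; running = −1405.6566

-1405.6566 rpm (opposite to input, |ω| = 1405.6566 rpm)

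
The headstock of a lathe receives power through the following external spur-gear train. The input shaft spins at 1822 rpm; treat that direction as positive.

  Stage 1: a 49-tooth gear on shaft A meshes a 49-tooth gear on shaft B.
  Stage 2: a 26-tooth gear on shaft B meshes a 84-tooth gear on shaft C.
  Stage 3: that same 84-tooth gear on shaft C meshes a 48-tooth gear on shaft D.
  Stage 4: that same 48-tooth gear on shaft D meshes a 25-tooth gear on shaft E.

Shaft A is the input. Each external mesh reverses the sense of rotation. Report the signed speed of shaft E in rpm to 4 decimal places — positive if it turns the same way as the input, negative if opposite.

+1894.8800 rpm (same as input, |ω| = 1894.8800 rpm)

Stage 1 [49T→49T]: ω = 1822.0000×49/49 = 1822.0000 rpm, dir flips to −; running = −1822.0000
Stage 2 [26T→84T]: ω = 1822.0000×26/84 = 563.9524 rpm, dir flips to +; running = +563.9524
Stage 3 [84T→48T]: ω = 563.9524×84/48 = 986.9167 rpm, dir flips to −; running = −986.9167
Stage 4 [48T→25T]: ω = 986.9167×48/25 = 1894.8800 rpm, dir flips to +; running = +1894.8800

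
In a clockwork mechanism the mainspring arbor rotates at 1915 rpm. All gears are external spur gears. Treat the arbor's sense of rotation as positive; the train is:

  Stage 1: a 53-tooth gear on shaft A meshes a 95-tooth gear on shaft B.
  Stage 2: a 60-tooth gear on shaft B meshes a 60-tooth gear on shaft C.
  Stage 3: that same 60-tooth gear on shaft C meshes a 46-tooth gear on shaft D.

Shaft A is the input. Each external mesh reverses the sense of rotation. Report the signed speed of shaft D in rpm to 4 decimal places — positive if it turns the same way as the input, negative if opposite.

-1393.5240 rpm (opposite to input, |ω| = 1393.5240 rpm)

Stage 1 [53T→95T]: ω = 1915.0000×53/95 = 1068.3684 rpm, dir flips to −; running = −1068.3684
Stage 2 [60T→60T]: ω = 1068.3684×60/60 = 1068.3684 rpm, dir flips to +; running = +1068.3684
Stage 3 [60T→46T]: ω = 1068.3684×60/46 = 1393.5240 rpm, dir flips to −; running = −1393.5240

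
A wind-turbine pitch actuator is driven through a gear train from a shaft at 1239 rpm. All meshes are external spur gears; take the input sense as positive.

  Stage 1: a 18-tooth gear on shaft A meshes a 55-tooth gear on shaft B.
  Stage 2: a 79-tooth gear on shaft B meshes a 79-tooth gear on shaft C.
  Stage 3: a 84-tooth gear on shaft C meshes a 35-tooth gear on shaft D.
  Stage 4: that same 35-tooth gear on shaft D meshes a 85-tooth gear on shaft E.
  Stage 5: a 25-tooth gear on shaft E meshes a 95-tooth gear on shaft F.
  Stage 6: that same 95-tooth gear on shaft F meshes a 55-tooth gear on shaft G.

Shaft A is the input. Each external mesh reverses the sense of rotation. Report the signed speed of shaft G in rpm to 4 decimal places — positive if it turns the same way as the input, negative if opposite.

Stage 1 [18T→55T]: ω = 1239.0000×18/55 = 405.4909 rpm, dir flips to −; running = −405.4909
Stage 2 [79T→79T]: ω = 405.4909×79/79 = 405.4909 rpm, dir flips to +; running = +405.4909
Stage 3 [84T→35T]: ω = 405.4909×84/35 = 973.1782 rpm, dir flips to −; running = −973.1782
Stage 4 [35T→85T]: ω = 973.1782×35/85 = 400.7204 rpm, dir flips to +; running = +400.7204
Stage 5 [25T→95T]: ω = 400.7204×25/95 = 105.4527 rpm, dir flips to −; running = −105.4527
Stage 6 [95T→55T]: ω = 105.4527×95/55 = 182.1456 rpm, dir flips to +; running = +182.1456

+182.1456 rpm (same as input, |ω| = 182.1456 rpm)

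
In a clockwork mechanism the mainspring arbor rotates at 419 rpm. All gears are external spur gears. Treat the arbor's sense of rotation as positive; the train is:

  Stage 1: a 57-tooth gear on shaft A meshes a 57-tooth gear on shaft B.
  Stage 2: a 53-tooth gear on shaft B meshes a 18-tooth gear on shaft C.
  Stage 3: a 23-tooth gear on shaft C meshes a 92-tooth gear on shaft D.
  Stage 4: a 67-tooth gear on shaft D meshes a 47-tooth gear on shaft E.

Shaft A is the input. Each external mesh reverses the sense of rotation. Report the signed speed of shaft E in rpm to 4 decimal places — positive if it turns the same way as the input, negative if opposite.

+439.6776 rpm (same as input, |ω| = 439.6776 rpm)

Stage 1 [57T→57T]: ω = 419.0000×57/57 = 419.0000 rpm, dir flips to −; running = −419.0000
Stage 2 [53T→18T]: ω = 419.0000×53/18 = 1233.7222 rpm, dir flips to +; running = +1233.7222
Stage 3 [23T→92T]: ω = 1233.7222×23/92 = 308.4306 rpm, dir flips to −; running = −308.4306
Stage 4 [67T→47T]: ω = 308.4306×67/47 = 439.6776 rpm, dir flips to +; running = +439.6776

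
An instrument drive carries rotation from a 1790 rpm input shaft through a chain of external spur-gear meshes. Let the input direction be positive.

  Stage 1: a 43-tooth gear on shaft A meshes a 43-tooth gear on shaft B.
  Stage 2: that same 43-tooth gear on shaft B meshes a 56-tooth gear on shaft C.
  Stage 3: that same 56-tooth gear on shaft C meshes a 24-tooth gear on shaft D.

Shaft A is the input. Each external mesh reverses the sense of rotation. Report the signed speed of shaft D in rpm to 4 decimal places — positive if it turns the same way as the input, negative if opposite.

-3207.0833 rpm (opposite to input, |ω| = 3207.0833 rpm)

Stage 1 [43T→43T]: ω = 1790.0000×43/43 = 1790.0000 rpm, dir flips to −; running = −1790.0000
Stage 2 [43T→56T]: ω = 1790.0000×43/56 = 1374.4643 rpm, dir flips to +; running = +1374.4643
Stage 3 [56T→24T]: ω = 1374.4643×56/24 = 3207.0833 rpm, dir flips to −; running = −3207.0833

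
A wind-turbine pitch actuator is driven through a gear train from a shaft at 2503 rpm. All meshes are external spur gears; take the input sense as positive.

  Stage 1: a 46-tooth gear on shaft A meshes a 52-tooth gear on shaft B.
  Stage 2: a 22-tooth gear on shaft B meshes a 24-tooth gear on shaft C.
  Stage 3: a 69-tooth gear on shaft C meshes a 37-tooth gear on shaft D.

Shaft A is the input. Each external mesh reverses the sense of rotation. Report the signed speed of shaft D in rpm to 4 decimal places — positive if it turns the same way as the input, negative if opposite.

-3785.0720 rpm (opposite to input, |ω| = 3785.0720 rpm)

Stage 1 [46T→52T]: ω = 2503.0000×46/52 = 2214.1923 rpm, dir flips to −; running = −2214.1923
Stage 2 [22T→24T]: ω = 2214.1923×22/24 = 2029.6763 rpm, dir flips to +; running = +2029.6763
Stage 3 [69T→37T]: ω = 2029.6763×69/37 = 3785.0720 rpm, dir flips to −; running = −3785.0720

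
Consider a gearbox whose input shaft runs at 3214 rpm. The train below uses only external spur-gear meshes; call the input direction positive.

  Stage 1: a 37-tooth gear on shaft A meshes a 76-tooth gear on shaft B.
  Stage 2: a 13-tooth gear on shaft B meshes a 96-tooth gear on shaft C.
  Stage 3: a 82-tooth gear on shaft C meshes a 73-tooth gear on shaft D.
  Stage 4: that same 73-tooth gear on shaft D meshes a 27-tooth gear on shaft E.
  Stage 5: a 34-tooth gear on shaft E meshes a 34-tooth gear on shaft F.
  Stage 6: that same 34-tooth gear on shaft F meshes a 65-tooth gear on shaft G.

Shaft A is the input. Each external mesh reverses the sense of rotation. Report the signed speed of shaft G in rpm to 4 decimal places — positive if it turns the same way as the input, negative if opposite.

+336.6059 rpm (same as input, |ω| = 336.6059 rpm)

Stage 1 [37T→76T]: ω = 3214.0000×37/76 = 1564.7105 rpm, dir flips to −; running = −1564.7105
Stage 2 [13T→96T]: ω = 1564.7105×13/96 = 211.8879 rpm, dir flips to +; running = +211.8879
Stage 3 [82T→73T]: ω = 211.8879×82/73 = 238.0110 rpm, dir flips to −; running = −238.0110
Stage 4 [73T→27T]: ω = 238.0110×73/27 = 643.5114 rpm, dir flips to +; running = +643.5114
Stage 5 [34T→34T]: ω = 643.5114×34/34 = 643.5114 rpm, dir flips to −; running = −643.5114
Stage 6 [34T→65T]: ω = 643.5114×34/65 = 336.6059 rpm, dir flips to +; running = +336.6059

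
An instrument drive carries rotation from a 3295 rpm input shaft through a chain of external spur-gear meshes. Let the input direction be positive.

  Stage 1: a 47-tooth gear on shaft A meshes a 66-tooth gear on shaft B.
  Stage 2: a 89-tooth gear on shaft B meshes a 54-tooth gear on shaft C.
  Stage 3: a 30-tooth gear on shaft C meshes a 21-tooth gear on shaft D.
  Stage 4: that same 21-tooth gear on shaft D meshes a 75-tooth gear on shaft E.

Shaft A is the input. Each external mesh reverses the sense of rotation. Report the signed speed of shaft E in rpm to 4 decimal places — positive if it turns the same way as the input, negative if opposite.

+1546.9119 rpm (same as input, |ω| = 1546.9119 rpm)

Stage 1 [47T→66T]: ω = 3295.0000×47/66 = 2346.4394 rpm, dir flips to −; running = −2346.4394
Stage 2 [89T→54T]: ω = 2346.4394×89/54 = 3867.2797 rpm, dir flips to +; running = +3867.2797
Stage 3 [30T→21T]: ω = 3867.2797×30/21 = 5524.6853 rpm, dir flips to −; running = −5524.6853
Stage 4 [21T→75T]: ω = 5524.6853×21/75 = 1546.9119 rpm, dir flips to +; running = +1546.9119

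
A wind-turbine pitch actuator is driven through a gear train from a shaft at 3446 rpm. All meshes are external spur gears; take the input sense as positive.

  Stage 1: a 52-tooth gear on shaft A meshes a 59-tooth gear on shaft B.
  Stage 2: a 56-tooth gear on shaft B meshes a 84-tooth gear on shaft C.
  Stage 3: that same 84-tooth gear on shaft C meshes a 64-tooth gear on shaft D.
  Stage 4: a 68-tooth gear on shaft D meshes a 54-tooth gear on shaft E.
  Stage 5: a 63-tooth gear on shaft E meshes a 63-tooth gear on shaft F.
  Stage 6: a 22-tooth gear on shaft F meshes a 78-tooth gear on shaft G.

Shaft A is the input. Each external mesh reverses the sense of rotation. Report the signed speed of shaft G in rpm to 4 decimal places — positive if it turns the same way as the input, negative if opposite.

Stage 1 [52T→59T]: ω = 3446.0000×52/59 = 3037.1525 rpm, dir flips to −; running = −3037.1525
Stage 2 [56T→84T]: ω = 3037.1525×56/84 = 2024.7684 rpm, dir flips to +; running = +2024.7684
Stage 3 [84T→64T]: ω = 2024.7684×84/64 = 2657.5085 rpm, dir flips to −; running = −2657.5085
Stage 4 [68T→54T]: ω = 2657.5085×68/54 = 3346.4922 rpm, dir flips to +; running = +3346.4922
Stage 5 [63T→63T]: ω = 3346.4922×63/63 = 3346.4922 rpm, dir flips to −; running = −3346.4922
Stage 6 [22T→78T]: ω = 3346.4922×22/78 = 943.8824 rpm, dir flips to +; running = +943.8824

+943.8824 rpm (same as input, |ω| = 943.8824 rpm)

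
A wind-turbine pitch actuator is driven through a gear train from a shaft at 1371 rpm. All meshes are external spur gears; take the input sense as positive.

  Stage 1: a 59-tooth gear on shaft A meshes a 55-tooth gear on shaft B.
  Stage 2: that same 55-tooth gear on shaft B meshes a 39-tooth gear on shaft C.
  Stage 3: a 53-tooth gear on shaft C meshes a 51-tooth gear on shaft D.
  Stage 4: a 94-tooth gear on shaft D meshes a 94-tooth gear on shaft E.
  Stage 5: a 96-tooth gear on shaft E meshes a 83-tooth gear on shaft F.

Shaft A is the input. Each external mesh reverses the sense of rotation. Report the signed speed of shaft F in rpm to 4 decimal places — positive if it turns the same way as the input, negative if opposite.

-2493.0081 rpm (opposite to input, |ω| = 2493.0081 rpm)

Stage 1 [59T→55T]: ω = 1371.0000×59/55 = 1470.7091 rpm, dir flips to −; running = −1470.7091
Stage 2 [55T→39T]: ω = 1470.7091×55/39 = 2074.0769 rpm, dir flips to +; running = +2074.0769
Stage 3 [53T→51T]: ω = 2074.0769×53/51 = 2155.4133 rpm, dir flips to −; running = −2155.4133
Stage 4 [94T→94T]: ω = 2155.4133×94/94 = 2155.4133 rpm, dir flips to +; running = +2155.4133
Stage 5 [96T→83T]: ω = 2155.4133×96/83 = 2493.0081 rpm, dir flips to −; running = −2493.0081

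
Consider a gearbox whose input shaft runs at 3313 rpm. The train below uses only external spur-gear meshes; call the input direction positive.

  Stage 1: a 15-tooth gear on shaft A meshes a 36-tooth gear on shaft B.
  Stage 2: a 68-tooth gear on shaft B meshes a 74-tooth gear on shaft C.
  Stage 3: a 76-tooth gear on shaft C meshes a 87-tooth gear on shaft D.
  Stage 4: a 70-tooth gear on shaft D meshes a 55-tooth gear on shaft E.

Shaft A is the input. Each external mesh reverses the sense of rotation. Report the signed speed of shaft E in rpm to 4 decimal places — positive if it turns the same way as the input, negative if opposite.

+1410.3181 rpm (same as input, |ω| = 1410.3181 rpm)

Stage 1 [15T→36T]: ω = 3313.0000×15/36 = 1380.4167 rpm, dir flips to −; running = −1380.4167
Stage 2 [68T→74T]: ω = 1380.4167×68/74 = 1268.4910 rpm, dir flips to +; running = +1268.4910
Stage 3 [76T→87T]: ω = 1268.4910×76/87 = 1108.1071 rpm, dir flips to −; running = −1108.1071
Stage 4 [70T→55T]: ω = 1108.1071×70/55 = 1410.3181 rpm, dir flips to +; running = +1410.3181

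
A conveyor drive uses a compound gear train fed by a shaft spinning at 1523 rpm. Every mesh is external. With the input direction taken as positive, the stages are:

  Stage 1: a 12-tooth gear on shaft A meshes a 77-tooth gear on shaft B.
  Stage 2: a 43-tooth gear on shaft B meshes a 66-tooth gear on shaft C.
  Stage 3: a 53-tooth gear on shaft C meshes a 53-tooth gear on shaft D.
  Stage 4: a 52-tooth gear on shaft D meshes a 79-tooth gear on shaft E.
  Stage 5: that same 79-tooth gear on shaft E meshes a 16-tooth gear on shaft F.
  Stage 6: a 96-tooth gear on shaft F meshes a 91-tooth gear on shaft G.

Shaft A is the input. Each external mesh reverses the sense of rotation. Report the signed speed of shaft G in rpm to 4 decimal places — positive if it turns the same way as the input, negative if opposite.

Stage 1 [12T→77T]: ω = 1523.0000×12/77 = 237.3506 rpm, dir flips to −; running = −237.3506
Stage 2 [43T→66T]: ω = 237.3506×43/66 = 154.6375 rpm, dir flips to +; running = +154.6375
Stage 3 [53T→53T]: ω = 154.6375×53/53 = 154.6375 rpm, dir flips to −; running = −154.6375
Stage 4 [52T→79T]: ω = 154.6375×52/79 = 101.7867 rpm, dir flips to +; running = +101.7867
Stage 5 [79T→16T]: ω = 101.7867×79/16 = 502.5720 rpm, dir flips to −; running = −502.5720
Stage 6 [96T→91T]: ω = 502.5720×96/91 = 530.1859 rpm, dir flips to +; running = +530.1859

+530.1859 rpm (same as input, |ω| = 530.1859 rpm)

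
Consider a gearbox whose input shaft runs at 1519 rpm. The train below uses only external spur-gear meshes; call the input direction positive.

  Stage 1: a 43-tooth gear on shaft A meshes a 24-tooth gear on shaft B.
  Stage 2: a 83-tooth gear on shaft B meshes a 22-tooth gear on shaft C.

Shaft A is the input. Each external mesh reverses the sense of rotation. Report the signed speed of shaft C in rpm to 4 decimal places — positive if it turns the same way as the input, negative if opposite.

+10267.6345 rpm (same as input, |ω| = 10267.6345 rpm)

Stage 1 [43T→24T]: ω = 1519.0000×43/24 = 2721.5417 rpm, dir flips to −; running = −2721.5417
Stage 2 [83T→22T]: ω = 2721.5417×83/22 = 10267.6345 rpm, dir flips to +; running = +10267.6345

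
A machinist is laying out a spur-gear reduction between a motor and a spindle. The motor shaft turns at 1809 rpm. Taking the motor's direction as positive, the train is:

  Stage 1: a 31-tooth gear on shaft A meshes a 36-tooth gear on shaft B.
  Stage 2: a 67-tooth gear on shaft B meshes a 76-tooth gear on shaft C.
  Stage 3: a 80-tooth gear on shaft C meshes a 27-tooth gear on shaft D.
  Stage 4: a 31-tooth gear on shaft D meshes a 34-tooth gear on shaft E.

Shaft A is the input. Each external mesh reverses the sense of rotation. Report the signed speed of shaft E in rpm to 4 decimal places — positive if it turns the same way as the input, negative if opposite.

+3709.9493 rpm (same as input, |ω| = 3709.9493 rpm)

Stage 1 [31T→36T]: ω = 1809.0000×31/36 = 1557.7500 rpm, dir flips to −; running = −1557.7500
Stage 2 [67T→76T]: ω = 1557.7500×67/76 = 1373.2796 rpm, dir flips to +; running = +1373.2796
Stage 3 [80T→27T]: ω = 1373.2796×80/27 = 4068.9766 rpm, dir flips to −; running = −4068.9766
Stage 4 [31T→34T]: ω = 4068.9766×31/34 = 3709.9493 rpm, dir flips to +; running = +3709.9493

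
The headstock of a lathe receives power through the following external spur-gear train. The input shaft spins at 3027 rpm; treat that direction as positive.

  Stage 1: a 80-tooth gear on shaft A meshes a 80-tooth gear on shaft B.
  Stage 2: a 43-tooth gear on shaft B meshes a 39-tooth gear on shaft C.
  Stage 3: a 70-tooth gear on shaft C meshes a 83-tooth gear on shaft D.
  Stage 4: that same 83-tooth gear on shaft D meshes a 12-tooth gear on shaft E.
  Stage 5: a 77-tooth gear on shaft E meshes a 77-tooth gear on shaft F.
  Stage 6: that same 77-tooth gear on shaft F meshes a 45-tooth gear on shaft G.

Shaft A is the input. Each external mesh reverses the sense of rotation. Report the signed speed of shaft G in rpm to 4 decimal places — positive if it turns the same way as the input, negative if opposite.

Stage 1 [80T→80T]: ω = 3027.0000×80/80 = 3027.0000 rpm, dir flips to −; running = −3027.0000
Stage 2 [43T→39T]: ω = 3027.0000×43/39 = 3337.4615 rpm, dir flips to +; running = +3337.4615
Stage 3 [70T→83T]: ω = 3337.4615×70/83 = 2814.7266 rpm, dir flips to −; running = −2814.7266
Stage 4 [83T→12T]: ω = 2814.7266×83/12 = 19468.5256 rpm, dir flips to +; running = +19468.5256
Stage 5 [77T→77T]: ω = 19468.5256×77/77 = 19468.5256 rpm, dir flips to −; running = −19468.5256
Stage 6 [77T→45T]: ω = 19468.5256×77/45 = 33312.8105 rpm, dir flips to +; running = +33312.8105

+33312.8105 rpm (same as input, |ω| = 33312.8105 rpm)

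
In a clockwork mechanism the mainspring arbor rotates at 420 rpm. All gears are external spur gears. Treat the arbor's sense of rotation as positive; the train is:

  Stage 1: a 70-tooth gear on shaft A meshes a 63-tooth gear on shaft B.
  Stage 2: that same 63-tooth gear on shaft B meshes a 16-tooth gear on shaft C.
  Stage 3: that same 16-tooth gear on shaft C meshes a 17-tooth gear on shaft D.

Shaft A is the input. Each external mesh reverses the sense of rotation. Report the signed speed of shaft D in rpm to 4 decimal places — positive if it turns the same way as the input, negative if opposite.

Stage 1 [70T→63T]: ω = 420.0000×70/63 = 466.6667 rpm, dir flips to −; running = −466.6667
Stage 2 [63T→16T]: ω = 466.6667×63/16 = 1837.5000 rpm, dir flips to +; running = +1837.5000
Stage 3 [16T→17T]: ω = 1837.5000×16/17 = 1729.4118 rpm, dir flips to −; running = −1729.4118

-1729.4118 rpm (opposite to input, |ω| = 1729.4118 rpm)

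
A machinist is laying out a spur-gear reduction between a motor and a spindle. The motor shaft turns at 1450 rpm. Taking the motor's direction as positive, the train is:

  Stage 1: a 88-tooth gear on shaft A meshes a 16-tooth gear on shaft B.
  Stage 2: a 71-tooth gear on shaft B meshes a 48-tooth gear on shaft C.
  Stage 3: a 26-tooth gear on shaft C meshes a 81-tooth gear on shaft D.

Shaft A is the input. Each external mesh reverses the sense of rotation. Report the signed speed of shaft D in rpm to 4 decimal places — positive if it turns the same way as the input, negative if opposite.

Stage 1 [88T→16T]: ω = 1450.0000×88/16 = 7975.0000 rpm, dir flips to −; running = −7975.0000
Stage 2 [71T→48T]: ω = 7975.0000×71/48 = 11796.3542 rpm, dir flips to +; running = +11796.3542
Stage 3 [26T→81T]: ω = 11796.3542×26/81 = 3786.4841 rpm, dir flips to −; running = −3786.4841

-3786.4841 rpm (opposite to input, |ω| = 3786.4841 rpm)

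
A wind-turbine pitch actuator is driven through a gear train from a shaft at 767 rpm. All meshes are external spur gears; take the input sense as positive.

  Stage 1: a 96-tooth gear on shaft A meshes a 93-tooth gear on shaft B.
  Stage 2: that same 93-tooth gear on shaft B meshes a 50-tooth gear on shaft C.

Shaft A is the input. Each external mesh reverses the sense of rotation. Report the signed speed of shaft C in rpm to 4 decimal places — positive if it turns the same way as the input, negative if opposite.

+1472.6400 rpm (same as input, |ω| = 1472.6400 rpm)

Stage 1 [96T→93T]: ω = 767.0000×96/93 = 791.7419 rpm, dir flips to −; running = −791.7419
Stage 2 [93T→50T]: ω = 791.7419×93/50 = 1472.6400 rpm, dir flips to +; running = +1472.6400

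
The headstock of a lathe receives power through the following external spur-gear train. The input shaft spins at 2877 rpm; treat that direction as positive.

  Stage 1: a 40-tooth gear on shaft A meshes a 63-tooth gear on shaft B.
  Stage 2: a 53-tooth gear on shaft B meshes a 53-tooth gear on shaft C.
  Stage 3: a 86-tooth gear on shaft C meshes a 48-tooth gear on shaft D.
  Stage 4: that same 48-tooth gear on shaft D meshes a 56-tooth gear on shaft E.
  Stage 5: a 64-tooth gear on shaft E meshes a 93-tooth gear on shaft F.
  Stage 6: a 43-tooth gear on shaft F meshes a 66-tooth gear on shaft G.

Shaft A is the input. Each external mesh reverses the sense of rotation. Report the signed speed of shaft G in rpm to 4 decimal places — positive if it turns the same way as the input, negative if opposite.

Stage 1 [40T→63T]: ω = 2877.0000×40/63 = 1826.6667 rpm, dir flips to −; running = −1826.6667
Stage 2 [53T→53T]: ω = 1826.6667×53/53 = 1826.6667 rpm, dir flips to +; running = +1826.6667
Stage 3 [86T→48T]: ω = 1826.6667×86/48 = 3272.7778 rpm, dir flips to −; running = −3272.7778
Stage 4 [48T→56T]: ω = 3272.7778×48/56 = 2805.2381 rpm, dir flips to +; running = +2805.2381
Stage 5 [64T→93T]: ω = 2805.2381×64/93 = 1930.4864 rpm, dir flips to −; running = −1930.4864
Stage 6 [43T→66T]: ω = 1930.4864×43/66 = 1257.7412 rpm, dir flips to +; running = +1257.7412

+1257.7412 rpm (same as input, |ω| = 1257.7412 rpm)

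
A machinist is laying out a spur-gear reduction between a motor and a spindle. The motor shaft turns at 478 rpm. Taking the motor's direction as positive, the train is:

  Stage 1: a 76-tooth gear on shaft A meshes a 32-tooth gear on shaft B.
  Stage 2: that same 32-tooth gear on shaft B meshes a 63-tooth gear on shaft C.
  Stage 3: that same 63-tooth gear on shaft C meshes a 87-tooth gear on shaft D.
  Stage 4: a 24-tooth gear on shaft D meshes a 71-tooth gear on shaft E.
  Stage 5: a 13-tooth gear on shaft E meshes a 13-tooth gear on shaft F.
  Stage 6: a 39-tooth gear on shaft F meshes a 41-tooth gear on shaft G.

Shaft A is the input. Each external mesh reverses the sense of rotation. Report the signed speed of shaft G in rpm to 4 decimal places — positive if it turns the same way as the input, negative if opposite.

Stage 1 [76T→32T]: ω = 478.0000×76/32 = 1135.2500 rpm, dir flips to −; running = −1135.2500
Stage 2 [32T→63T]: ω = 1135.2500×32/63 = 576.6349 rpm, dir flips to +; running = +576.6349
Stage 3 [63T→87T]: ω = 576.6349×63/87 = 417.5632 rpm, dir flips to −; running = −417.5632
Stage 4 [24T→71T]: ω = 417.5632×24/71 = 141.1481 rpm, dir flips to +; running = +141.1481
Stage 5 [13T→13T]: ω = 141.1481×13/13 = 141.1481 rpm, dir flips to −; running = −141.1481
Stage 6 [39T→41T]: ω = 141.1481×39/41 = 134.2629 rpm, dir flips to +; running = +134.2629

+134.2629 rpm (same as input, |ω| = 134.2629 rpm)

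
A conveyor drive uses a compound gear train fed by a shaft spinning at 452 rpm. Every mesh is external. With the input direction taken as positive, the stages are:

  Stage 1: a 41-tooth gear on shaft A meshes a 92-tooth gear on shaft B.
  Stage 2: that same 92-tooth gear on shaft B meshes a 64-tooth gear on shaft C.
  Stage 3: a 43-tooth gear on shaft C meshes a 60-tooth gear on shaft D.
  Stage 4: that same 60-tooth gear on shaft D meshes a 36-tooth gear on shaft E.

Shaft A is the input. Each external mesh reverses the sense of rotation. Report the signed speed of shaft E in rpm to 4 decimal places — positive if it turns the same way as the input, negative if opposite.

+345.8663 rpm (same as input, |ω| = 345.8663 rpm)

Stage 1 [41T→92T]: ω = 452.0000×41/92 = 201.4348 rpm, dir flips to −; running = −201.4348
Stage 2 [92T→64T]: ω = 201.4348×92/64 = 289.5625 rpm, dir flips to +; running = +289.5625
Stage 3 [43T→60T]: ω = 289.5625×43/60 = 207.5198 rpm, dir flips to −; running = −207.5198
Stage 4 [60T→36T]: ω = 207.5198×60/36 = 345.8663 rpm, dir flips to +; running = +345.8663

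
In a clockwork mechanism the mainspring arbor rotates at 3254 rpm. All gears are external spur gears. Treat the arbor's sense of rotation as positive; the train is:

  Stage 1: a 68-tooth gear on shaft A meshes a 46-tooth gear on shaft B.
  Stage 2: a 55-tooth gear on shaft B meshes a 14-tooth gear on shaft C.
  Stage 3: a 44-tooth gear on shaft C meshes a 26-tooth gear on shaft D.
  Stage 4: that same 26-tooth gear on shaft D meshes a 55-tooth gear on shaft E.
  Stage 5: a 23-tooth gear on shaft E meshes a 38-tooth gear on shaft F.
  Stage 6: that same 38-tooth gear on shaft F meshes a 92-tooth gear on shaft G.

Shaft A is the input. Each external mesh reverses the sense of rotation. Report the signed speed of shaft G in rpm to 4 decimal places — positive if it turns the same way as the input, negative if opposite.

+3779.4907 rpm (same as input, |ω| = 3779.4907 rpm)

Stage 1 [68T→46T]: ω = 3254.0000×68/46 = 4810.2609 rpm, dir flips to −; running = −4810.2609
Stage 2 [55T→14T]: ω = 4810.2609×55/14 = 18897.4534 rpm, dir flips to +; running = +18897.4534
Stage 3 [44T→26T]: ω = 18897.4534×44/26 = 31980.3058 rpm, dir flips to −; running = −31980.3058
Stage 4 [26T→55T]: ω = 31980.3058×26/55 = 15117.9627 rpm, dir flips to +; running = +15117.9627
Stage 5 [23T→38T]: ω = 15117.9627×23/38 = 9150.3459 rpm, dir flips to −; running = −9150.3459
Stage 6 [38T→92T]: ω = 9150.3459×38/92 = 3779.4907 rpm, dir flips to +; running = +3779.4907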